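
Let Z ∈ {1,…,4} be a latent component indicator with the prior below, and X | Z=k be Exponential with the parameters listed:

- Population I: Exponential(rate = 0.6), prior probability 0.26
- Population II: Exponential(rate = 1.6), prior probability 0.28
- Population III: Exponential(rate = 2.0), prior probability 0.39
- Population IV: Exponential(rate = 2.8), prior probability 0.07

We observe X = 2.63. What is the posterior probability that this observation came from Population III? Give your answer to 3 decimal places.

By Bayes' theorem, P(k | x) = π_k f_k(x) / Σ_j π_j f_j(x).
Evaluate each component's likelihood at the observed value:
  f_I = 0.123832
  f_II = 0.0238017
  f_III = 0.0103906
  f_IV = 0.00177424
Unnormalised posteriors:
  π_I·f_I = 0.26 × 0.123832 = 0.0321964
  π_II·f_II = 0.28 × 0.0238017 = 0.00666449
  π_III·f_III = 0.39 × 0.0103906 = 0.00405234
  π_IV·f_IV = 0.07 × 0.00177424 = 0.000124197
Sum: 0.0321964 + 0.00666449 + 0.00405234 + 0.000124197 = 0.0430375
P(Population III | the observation) ≈ 0.094

0.094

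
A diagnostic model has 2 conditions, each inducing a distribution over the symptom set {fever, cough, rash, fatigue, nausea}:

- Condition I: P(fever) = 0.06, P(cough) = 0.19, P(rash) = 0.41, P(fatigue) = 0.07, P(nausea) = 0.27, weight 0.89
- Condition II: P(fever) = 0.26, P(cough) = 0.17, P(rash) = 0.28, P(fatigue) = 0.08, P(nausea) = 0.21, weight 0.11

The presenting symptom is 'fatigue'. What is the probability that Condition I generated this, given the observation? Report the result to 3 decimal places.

0.876

Apply Bayes' rule: the posterior for each component is proportional to its prior times its likelihood at x.
Categorical probabilities:
  p_I = 0.07
  p_II = 0.08
Prior × likelihood for each component:
  π_I·p_I = 0.89 × 0.07 = 0.0623
  π_II·p_II = 0.11 × 0.08 = 0.0088
Sum: 0.0623 + 0.0088 = 0.0711
So the posterior for Condition I is 0.0623 / 0.0711 ≈ 0.876.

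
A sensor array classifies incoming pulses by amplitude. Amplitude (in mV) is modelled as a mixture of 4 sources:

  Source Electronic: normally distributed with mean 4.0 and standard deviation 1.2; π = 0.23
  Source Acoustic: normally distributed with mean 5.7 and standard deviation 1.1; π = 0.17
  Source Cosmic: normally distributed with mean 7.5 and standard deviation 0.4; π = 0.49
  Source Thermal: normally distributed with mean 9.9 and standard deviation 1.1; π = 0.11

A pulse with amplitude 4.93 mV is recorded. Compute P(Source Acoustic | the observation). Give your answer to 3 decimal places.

0.460

The responsibility of component k is π_k f_k(x) divided by Σ_j π_j f_j(x).
Normal densities:
  L_Electronic = (1/(1.2·√(2π)))·exp(−(4.93−4.0)²/(2·1.2²)) = 0.332452·exp(-0.30031) = 0.246209
  L_Acoustic = (1/(1.1·√(2π)))·exp(−(4.93−5.7)²/(2·1.1²)) = 0.362675·exp(-0.24500) = 0.283867
  L_Cosmic = (1/(0.4·√(2π)))·exp(−(4.93−7.5)²/(2·0.4²)) = 0.997356·exp(-20.64031) = 1.08362e-09
  L_Thermal = (1/(1.1·√(2π)))·exp(−(4.93−9.9)²/(2·1.1²)) = 0.362675·exp(-10.20698) = 1.33869e-05
Prior × likelihood for each component:
  π_Electronic·L_Electronic = 0.23 × 0.246209 = 0.0566282
  π_Acoustic·L_Acoustic = 0.17 × 0.283867 = 0.0482574
  π_Cosmic·L_Cosmic = 0.49 × 1.08362e-09 = 5.30973e-10
  π_Thermal·L_Thermal = 0.11 × 1.33869e-05 = 1.47256e-06
Sum: 0.0566282 + 0.0482574 + 5.30973e-10 + 1.47256e-06 = 0.104887
P(Source Acoustic | data) ≈ 0.460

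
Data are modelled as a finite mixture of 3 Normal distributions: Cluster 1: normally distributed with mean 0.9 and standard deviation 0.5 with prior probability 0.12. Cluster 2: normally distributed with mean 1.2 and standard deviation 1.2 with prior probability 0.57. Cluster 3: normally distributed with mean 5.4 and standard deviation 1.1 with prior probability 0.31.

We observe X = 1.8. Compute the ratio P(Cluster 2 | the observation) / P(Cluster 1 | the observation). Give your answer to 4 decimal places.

Only the two components matter; the odds are (π_i f_i(x)) / (π_j f_j(x)).
Evaluate each component's likelihood at the observed value:
  f_1 = 0.1579
  f_2 = 0.293388
  f_3 = 0.00171281
0.167231 / 0.018948 ≈ 8.8258

8.8258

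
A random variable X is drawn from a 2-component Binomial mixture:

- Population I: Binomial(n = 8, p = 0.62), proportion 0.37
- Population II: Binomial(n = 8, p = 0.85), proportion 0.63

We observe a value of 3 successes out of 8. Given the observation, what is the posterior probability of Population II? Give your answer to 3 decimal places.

By Bayes' theorem, P(k | x) = π_k f_k(x) / Σ_j π_j f_j(x).
Binomial probabilities:
  L_I = C(8,3)·0.62^3·0.38^5 = 56·0.238328·0.00792352 = 0.10575
  L_II = C(8,3)·0.85^3·0.15^5 = 56·0.614125·7.59375e-05 = 0.00261157
Unnormalised posteriors:
  π_I·L_I = 0.37 × 0.10575 = 0.0391276
  π_II·L_II = 0.63 × 0.00261157 = 0.00164529
Denominator: 0.0391276 + 0.00164529 = 0.0407729
P(Population II | 3 successes out of 8) ≈ 0.040

0.040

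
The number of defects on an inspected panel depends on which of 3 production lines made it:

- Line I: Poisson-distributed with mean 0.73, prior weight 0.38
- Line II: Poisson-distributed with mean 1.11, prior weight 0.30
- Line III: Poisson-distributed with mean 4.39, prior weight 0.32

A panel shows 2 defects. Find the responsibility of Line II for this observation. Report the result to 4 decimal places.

The responsibility of component k is π_k f_k(x) divided by Σ_j π_j f_j(x).
Evaluate each component's likelihood at the observed value:
  f_I = 0.128405
  f_II = 0.203025
  f_III = 0.119494
Weight by the priors:
  π_I·f_I = 0.38 × 0.128405 = 0.0487938
  π_II·f_II = 0.30 × 0.203025 = 0.0609074
  π_III·f_III = 0.32 × 0.119494 = 0.0382381
Normaliser: 0.0487938 + 0.0609074 + 0.0382381 = 0.147939
Responsibility of Line II: 0.0609074 / 0.147939 ≈ 0.4117

0.4117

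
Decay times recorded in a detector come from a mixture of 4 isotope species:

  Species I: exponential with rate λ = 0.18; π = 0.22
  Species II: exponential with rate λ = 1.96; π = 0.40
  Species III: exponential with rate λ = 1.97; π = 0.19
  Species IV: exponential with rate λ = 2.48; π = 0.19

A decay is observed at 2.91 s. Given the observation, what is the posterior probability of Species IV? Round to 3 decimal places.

0.013

Apply Bayes' rule: the posterior for each component is proportional to its prior times its likelihood at x.
Evaluate each component's likelihood at the observed value:
  p_I = 0.18·e^(−0.18·2.91) = 0.18·e^(−0.5238) = 0.106608
  p_II = 1.96·e^(−1.96·2.91) = 1.96·e^(−5.7036) = 0.00653453
  p_III = 1.97·e^(−1.97·2.91) = 1.97·e^(−5.7327) = 0.00637949
  p_IV = 2.48·e^(−2.48·2.91) = 2.48·e^(−7.2168) = 0.00182069
Weight by the priors:
  π_I·p_I = 0.22 × 0.106608 = 0.0234537
  π_II·p_II = 0.40 × 0.00653453 = 0.00261381
  π_III·p_III = 0.19 × 0.00637949 = 0.0012121
  π_IV·p_IV = 0.19 × 0.00182069 = 0.000345931
Marginal: 0.0234537 + 0.00261381 + 0.0012121 + 0.000345931 = 0.0276256
P(Species IV | 2.91 s) = 0.000345931 / 0.0276256 ≈ 0.013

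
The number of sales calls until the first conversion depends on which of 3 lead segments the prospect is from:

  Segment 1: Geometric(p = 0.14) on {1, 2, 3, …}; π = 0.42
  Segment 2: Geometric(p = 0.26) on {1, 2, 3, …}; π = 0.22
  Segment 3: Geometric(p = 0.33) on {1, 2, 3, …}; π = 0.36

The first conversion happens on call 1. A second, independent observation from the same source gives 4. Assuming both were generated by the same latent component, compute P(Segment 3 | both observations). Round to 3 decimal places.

Posterior ∝ prior × likelihood, so P(k | x) ∝ π_k f_k(x); normalise over all components.
Since both observations come from the same component, the likelihood for component k is f_k(x₁)·f_k(x₂).
  f_1 = [0.14] × [0.0890478] = 0.0124667
  f_2 = [0.26] × [0.105358] = 0.0273931
  f_3 = [0.33] × [0.0992518] = 0.0327531
Unnormalised posteriors:
  π_1·f_1 = 0.42 × 0.0124667 = 0.00523601
  π_2·f_2 = 0.22 × 0.0273931 = 0.00602649
  π_3·f_3 = 0.36 × 0.0327531 = 0.0117911
Evidence: 0.00523601 + 0.00602649 + 0.0117911 = 0.0230536
P(Segment 3 | data) = 0.0117911 / 0.0230536 ≈ 0.511

0.511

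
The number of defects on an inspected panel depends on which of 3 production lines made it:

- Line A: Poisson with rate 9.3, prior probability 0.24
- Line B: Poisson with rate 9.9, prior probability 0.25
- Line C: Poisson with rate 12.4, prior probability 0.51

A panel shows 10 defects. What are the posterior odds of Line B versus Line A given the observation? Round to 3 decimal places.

1.068

Only the two components matter; the odds are (w_i f_i(x)) / (w_j f_j(x)).
Evaluate each component's likelihood at the observed value:
  p_A = e^(−9.3)·9.3^10/10! = 0.121935
  p_B = e^(−9.9)·9.9^10/10! = 0.125047
  p_C = e^(−12.4)·12.4^10/10! = 0.0975444
Posterior odds = (w_B·p_B) / (w_A·p_A) = (0.25·0.125047) / (0.24·0.121935) = 0.0312618 / 0.0292644 ≈ 1.068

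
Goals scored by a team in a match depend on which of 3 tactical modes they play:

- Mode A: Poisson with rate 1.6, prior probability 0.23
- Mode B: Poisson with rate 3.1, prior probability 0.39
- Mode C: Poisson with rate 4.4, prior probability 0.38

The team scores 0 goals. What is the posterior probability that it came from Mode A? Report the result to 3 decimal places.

0.676

P(component k | x) = π_k·f_k(x) / marginal(x), where marginal(x) = Σ_j π_j·f_j(x).
Poisson probabilities:
  p_A = e^(−1.6)·1.6^0/0! = 0.201897
  p_B = e^(−3.1)·3.1^0/0! = 0.0450492
  p_C = e^(−4.4)·4.4^0/0! = 0.0122773
Weight by the priors:
  π_A·p_A = 0.23 × 0.201897 = 0.0464362
  π_B·p_B = 0.39 × 0.0450492 = 0.0175692
  π_C·p_C = 0.38 × 0.0122773 = 0.00466539
Normaliser: 0.0464362 + 0.0175692 + 0.00466539 = 0.0686708
So the posterior for Mode A is 0.0464362 / 0.0686708 ≈ 0.676.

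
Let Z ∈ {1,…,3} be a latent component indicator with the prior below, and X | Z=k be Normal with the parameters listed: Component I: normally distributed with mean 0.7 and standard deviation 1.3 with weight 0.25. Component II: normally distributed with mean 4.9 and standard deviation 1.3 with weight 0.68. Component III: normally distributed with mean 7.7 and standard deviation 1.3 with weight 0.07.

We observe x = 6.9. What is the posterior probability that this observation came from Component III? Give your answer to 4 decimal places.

0.2176

Posterior ∝ prior × likelihood, so P(k | x) ∝ π_k f_k(x); normalise over all components.
Evaluate each component's likelihood at the observed value:
  f_I = (1/(1.3·√(2π)))·exp(−(6.9−0.7)²/(2·1.3²)) = 0.306879·exp(-11.37278) = 3.53045e-06
  f_II = (1/(1.3·√(2π)))·exp(−(6.9−4.9)²/(2·1.3²)) = 0.306879·exp(-1.18343) = 0.0939742
  f_III = (1/(1.3·√(2π)))·exp(−(6.9−7.7)²/(2·1.3²)) = 0.306879·exp(-0.18935) = 0.253941
Unnormalised posteriors:
  π_I·f_I = 0.25 × 3.53045e-06 = 8.82614e-07
  π_II·f_II = 0.68 × 0.0939742 = 0.0639025
  π_III·f_III = 0.07 × 0.253941 = 0.0177759
Normaliser: 8.82614e-07 + 0.0639025 + 0.0177759 = 0.0816792
P(Component III | 6.9) = 0.0177759 / 0.0816792 ≈ 0.2176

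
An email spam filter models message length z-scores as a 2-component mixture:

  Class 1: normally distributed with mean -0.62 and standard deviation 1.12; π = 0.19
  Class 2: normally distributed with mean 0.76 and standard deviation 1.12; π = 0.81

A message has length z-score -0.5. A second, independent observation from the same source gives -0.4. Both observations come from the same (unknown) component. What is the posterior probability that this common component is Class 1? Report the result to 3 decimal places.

The responsibility of component k is π_k f_k(x) divided by Σ_j π_j f_j(x).
Since both observations come from the same component, the likelihood for component k is f_k(x₁)·f_k(x₂).
  L_1 = [(1/(1.12·√(2π)))·exp(−(-0.5−-0.62)²/(2·1.12²)) = 0.356198·exp(-0.00574) = 0.35416] × [0.349393] = 0.123741
  L_2 = [(1/(1.12·√(2π)))·exp(−(-0.5−0.76)²/(2·1.12²)) = 0.356198·exp(-0.63281) = 0.189176] × [0.208333] = 0.0394114
Multiply by the mixture weights:
  π_1·L_1 = 0.19 × 0.123741 = 0.0235107
  π_2·L_2 = 0.81 × 0.0394114 = 0.0319233
Normaliser: 0.0235107 + 0.0319233 = 0.055434
P(Class 1 | data) ≈ 0.424

0.424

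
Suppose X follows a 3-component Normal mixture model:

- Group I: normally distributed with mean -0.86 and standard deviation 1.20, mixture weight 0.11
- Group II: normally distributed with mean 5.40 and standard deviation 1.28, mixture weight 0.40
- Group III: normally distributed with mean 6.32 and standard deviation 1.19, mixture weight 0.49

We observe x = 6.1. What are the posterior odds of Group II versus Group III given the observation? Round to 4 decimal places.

Since P(k|x) ∝ π_k f_k(x), the posterior odds are π_i f_i(x) / (π_j f_j(x)).
Component likelihoods at x = 6.1:
  L_I = (1/(1.20·√(2π)))·exp(−(6.1−-0.86)²/(2·1.20²)) = 0.332452·exp(-16.82000) = 1.64777e-08
  L_II = (1/(1.28·√(2π)))·exp(−(6.1−5.40)²/(2·1.28²)) = 0.311674·exp(-0.14954) = 0.268384
  L_III = (1/(1.19·√(2π)))·exp(−(6.1−6.32)²/(2·1.19²)) = 0.335246·exp(-0.01709) = 0.329565
Posterior odds = (π_II·L_II) / (π_III·L_III) = (0.40·0.268384) / (0.49·0.329565) = 0.107354 / 0.161487 ≈ 0.6648

0.6648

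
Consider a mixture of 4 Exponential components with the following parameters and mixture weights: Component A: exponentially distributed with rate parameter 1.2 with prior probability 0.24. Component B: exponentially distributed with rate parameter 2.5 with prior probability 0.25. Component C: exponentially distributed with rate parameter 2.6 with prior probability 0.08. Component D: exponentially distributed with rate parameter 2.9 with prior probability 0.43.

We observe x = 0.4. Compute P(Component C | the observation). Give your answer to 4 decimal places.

0.0843

Posterior ∝ prior × likelihood, so P(k | x) ∝ w_k f_k(x); normalise over all components.
Evaluate each component's likelihood at the observed value:
  L_A = 0.74254
  L_B = 0.919699
  L_C = 0.918982
  L_D = 0.90911
Unnormalised posteriors:
  w_A·L_A = 0.24 × 0.74254 = 0.17821
  w_B·L_B = 0.25 × 0.919699 = 0.229925
  w_C·L_C = 0.08 × 0.918982 = 0.0735186
  w_D·L_D = 0.43 × 0.90911 = 0.390917
Marginal: 0.17821 + 0.229925 + 0.0735186 + 0.390917 = 0.87257
So the posterior for Component C is 0.0735186 / 0.87257 ≈ 0.0843.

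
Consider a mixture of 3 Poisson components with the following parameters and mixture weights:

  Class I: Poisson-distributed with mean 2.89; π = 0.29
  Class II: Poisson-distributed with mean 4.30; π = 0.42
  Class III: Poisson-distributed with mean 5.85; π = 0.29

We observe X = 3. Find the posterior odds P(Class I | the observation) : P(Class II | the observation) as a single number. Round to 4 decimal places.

0.8586

Posterior odds = (P(Z=i) f_i(x)) / (P(Z=j) f_j(x)); the normalising sum cancels.
Poisson probabilities:
  p_I = 0.223579
  p_II = 0.179799
  p_III = 0.0960934
Posterior odds = (P(Z=I)·p_I) / (P(Z=II)·p_II) = (0.29·0.223579) / (0.42·0.179799) = 0.0648379 / 0.0755157 ≈ 0.8586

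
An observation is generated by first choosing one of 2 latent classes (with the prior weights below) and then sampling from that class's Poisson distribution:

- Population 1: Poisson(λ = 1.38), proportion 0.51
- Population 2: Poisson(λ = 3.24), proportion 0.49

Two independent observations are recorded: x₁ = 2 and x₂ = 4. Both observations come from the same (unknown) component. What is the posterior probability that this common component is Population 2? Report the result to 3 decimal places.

0.796

The responsibility of component k is π_k f_k(x) divided by Σ_j π_j f_j(x).
Since both observations come from the same component, the likelihood for component k is f_k(x₁)·f_k(x₂).
  p_1 = [0.239553] × [0.0380171] = 0.00910711
  p_2 = [0.205563] × [0.179827] = 0.0369658
Multiply by the mixture weights:
  π_1·p_1 = 0.51 × 0.00910711 = 0.00464463
  π_2·p_2 = 0.49 × 0.0369658 = 0.0181133
Marginal: 0.00464463 + 0.0181133 = 0.0227579
So the posterior for Population 2 is 0.0181133 / 0.0227579 ≈ 0.796.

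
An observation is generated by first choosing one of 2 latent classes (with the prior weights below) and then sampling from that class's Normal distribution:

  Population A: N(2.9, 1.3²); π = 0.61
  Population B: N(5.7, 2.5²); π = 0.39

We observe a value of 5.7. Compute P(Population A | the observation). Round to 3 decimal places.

Posterior ∝ prior × likelihood, so P(k | x) ∝ π_k f_k(x); normalise over all components.
Evaluate each component's likelihood at the observed value:
  f_A = 0.0301723
  f_B = 0.159577
Multiply by the mixture weights:
  π_A·f_A = 0.61 × 0.0301723 = 0.0184051
  π_B·f_B = 0.39 × 0.159577 = 0.062235
Marginal: 0.0184051 + 0.062235 = 0.0806401
P(Population A | data) ≈ 0.228

0.228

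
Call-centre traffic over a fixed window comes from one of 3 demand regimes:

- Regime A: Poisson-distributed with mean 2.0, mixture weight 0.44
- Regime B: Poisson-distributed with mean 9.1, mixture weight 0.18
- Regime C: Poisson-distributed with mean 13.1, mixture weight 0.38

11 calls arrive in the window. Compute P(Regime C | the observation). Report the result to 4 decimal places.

0.6802

P(component k | x) = π_k·f_k(x) / marginal(x), where marginal(x) = Σ_j π_j·f_j(x).
Evaluate each component's likelihood at the observed value:
  L_A = e^(−2.0)·2.0^11/11! = 6.94361e-06
  L_B = e^(−9.1)·9.1^11/11! = 0.0991334
  L_C = e^(−13.1)·13.1^11/11! = 0.0999012
Multiply by the mixture weights:
  π_A·L_A = 0.44 × 6.94361e-06 = 3.05519e-06
  π_B·L_B = 0.18 × 0.0991334 = 0.017844
  π_C·L_C = 0.38 × 0.0999012 = 0.0379625
Denominator: 3.05519e-06 + 0.017844 + 0.0379625 = 0.0558095
Responsibility of Regime C: 0.0379625 / 0.0558095 ≈ 0.6802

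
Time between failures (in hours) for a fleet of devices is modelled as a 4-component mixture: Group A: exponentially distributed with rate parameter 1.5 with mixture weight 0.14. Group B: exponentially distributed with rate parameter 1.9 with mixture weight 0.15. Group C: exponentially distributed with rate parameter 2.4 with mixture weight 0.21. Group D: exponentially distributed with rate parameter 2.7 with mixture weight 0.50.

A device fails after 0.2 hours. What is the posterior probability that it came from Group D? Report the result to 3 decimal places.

0.543

P(component k | x) = w_k·f_k(x) / marginal(x), where marginal(x) = Σ_j w_j·f_j(x).
Component likelihoods at x = 0.2 hours:
  p_A = 1.11123
  p_B = 1.29934
  p_C = 1.48508
  p_D = 1.57342
Multiply by the mixture weights:
  w_A·p_A = 0.14 × 1.11123 = 0.155572
  w_B·p_B = 0.15 × 1.29934 = 0.194901
  w_C·p_C = 0.21 × 1.48508 = 0.311867
  w_D·p_D = 0.50 × 1.57342 = 0.78671
Normaliser: 0.155572 + 0.194901 + 0.311867 + 0.78671 = 1.44905
P(Group D | x) ≈ 0.543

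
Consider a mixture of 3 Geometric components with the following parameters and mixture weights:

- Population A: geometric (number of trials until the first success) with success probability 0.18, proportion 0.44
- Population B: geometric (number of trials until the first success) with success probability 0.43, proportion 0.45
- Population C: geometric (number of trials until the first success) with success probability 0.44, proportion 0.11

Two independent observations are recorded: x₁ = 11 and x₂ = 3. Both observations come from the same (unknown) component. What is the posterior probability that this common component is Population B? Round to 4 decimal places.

0.0682

P(component k | x) = π_k·f_k(x) / marginal(x), where marginal(x) = Σ_j π_j·f_j(x).
Since both observations come from the same component, the likelihood for component k is f_k(x₁)·f_k(x₂).
  L_A = [0.18·(1−0.18)^10 = 0.18·0.137448 = 0.0247406] × [0.121032] = 0.00299441
  L_B = [0.43·(1−0.43)^10 = 0.43·0.00362033 = 0.00155674] × [0.139707] = 0.000217488
  L_C = [0.44·(1−0.44)^10 = 0.44·0.00303305 = 0.00133454] × [0.137984] = 0.000184146
Weight by the priors:
  π_A·L_A = 0.44 × 0.00299441 = 0.00131754
  π_B·L_B = 0.45 × 0.000217488 = 9.78696e-05
  π_C·L_C = 0.11 × 0.000184146 = 2.0256e-05
Evidence: 0.00131754 + 9.78696e-05 + 2.0256e-05 = 0.00143567
P(Population B | x₁, x₂) = 9.78696e-05 / 0.00143567 ≈ 0.0682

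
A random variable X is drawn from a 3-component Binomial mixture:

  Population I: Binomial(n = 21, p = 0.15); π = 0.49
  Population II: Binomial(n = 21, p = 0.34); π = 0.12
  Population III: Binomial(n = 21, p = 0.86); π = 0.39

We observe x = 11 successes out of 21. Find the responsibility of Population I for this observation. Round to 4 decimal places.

P(component k | x) = w_k·f_k(x) / marginal(x), where marginal(x) = Σ_j w_j·f_j(x).
Binomial probabilities:
  L_I = C(21,11)·0.15^11·0.85^10 = 352716·8.64976e-10·0.196874 = 6.00646e-05
  L_II = C(21,11)·0.34^11·0.66^10 = 352716·7.01888e-06·0.0156834 = 0.0388269
  L_III = C(21,11)·0.86^11·0.14^10 = 352716·0.190319·2.89255e-09 = 0.000194173
Multiply by the mixture weights:
  w_I·L_I = 0.49 × 6.00646e-05 = 2.94316e-05
  w_II·L_II = 0.12 × 0.0388269 = 0.00465923
  w_III·L_III = 0.39 × 0.000194173 = 7.57274e-05
Sum: 2.94316e-05 + 0.00465923 + 7.57274e-05 = 0.00476439
So the posterior for Population I is 2.94316e-05 / 0.00476439 ≈ 0.0062.

0.0062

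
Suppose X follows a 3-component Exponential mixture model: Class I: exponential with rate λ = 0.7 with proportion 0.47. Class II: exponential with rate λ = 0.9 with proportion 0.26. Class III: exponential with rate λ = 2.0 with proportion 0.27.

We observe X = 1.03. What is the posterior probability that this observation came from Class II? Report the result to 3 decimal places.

0.288

P(component k | x) = w_k·f_k(x) / marginal(x), where marginal(x) = Σ_j w_j·f_j(x).
Component likelihoods at x = 1.03:
  L_I = 0.340386
  L_II = 0.356165
  L_III = 0.254908
Prior × likelihood for each component:
  w_I·L_I = 0.47 × 0.340386 = 0.159981
  w_II·L_II = 0.26 × 0.356165 = 0.092603
  w_III·L_III = 0.27 × 0.254908 = 0.0688251
Normaliser: 0.159981 + 0.092603 + 0.0688251 = 0.32141
Responsibility of Class II: 0.092603 / 0.32141 ≈ 0.288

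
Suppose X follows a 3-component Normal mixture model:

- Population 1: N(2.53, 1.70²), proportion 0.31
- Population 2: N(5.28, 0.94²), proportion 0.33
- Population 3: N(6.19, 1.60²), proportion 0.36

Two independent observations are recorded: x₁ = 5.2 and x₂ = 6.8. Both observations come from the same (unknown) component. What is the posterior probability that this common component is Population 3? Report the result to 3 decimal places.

Apply Bayes' rule: the posterior for each component is proportional to its prior times its likelihood at x.
Since both observations come from the same component, the likelihood for component k is f_k(x₁)·f_k(x₂).
  f_1 = [0.0683618] × [0.0100112] = 0.000684386
  f_2 = [0.422872] × [0.114814] = 0.0485517
  f_3 = [0.205899] × [0.231861] = 0.04774
Weight by the priors:
  π_1·f_1 = 0.31 × 0.000684386 = 0.00021216
  π_2·f_2 = 0.33 × 0.0485517 = 0.0160221
  π_3·f_3 = 0.36 × 0.04774 = 0.0171864
Marginal: 0.00021216 + 0.0160221 + 0.0171864 = 0.0334206
P(Population 3 | x₁, x₂) = 0.0171864 / 0.0334206 ≈ 0.514

0.514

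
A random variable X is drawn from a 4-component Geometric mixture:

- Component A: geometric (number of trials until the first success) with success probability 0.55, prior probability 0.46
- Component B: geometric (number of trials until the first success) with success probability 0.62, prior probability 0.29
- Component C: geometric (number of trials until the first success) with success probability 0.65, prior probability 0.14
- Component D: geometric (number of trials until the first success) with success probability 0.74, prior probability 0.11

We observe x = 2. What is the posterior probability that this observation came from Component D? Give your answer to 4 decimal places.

The responsibility of component k is P(Z=k) f_k(x) divided by Σ_j P(Z=j) f_j(x).
Component likelihoods at x = 2:
  p_A = 0.2475
  p_B = 0.2356
  p_C = 0.2275
  p_D = 0.1924
Weight by the priors:
  P(Z=A)·p_A = 0.46 × 0.2475 = 0.11385
  P(Z=B)·p_B = 0.29 × 0.2356 = 0.068324
  P(Z=C)·p_C = 0.14 × 0.2275 = 0.03185
  P(Z=D)·p_D = 0.11 × 0.1924 = 0.021164
Evidence: 0.11385 + 0.068324 + 0.03185 + 0.021164 = 0.235188
P(Component D | x) = 0.021164 / 0.235188 ≈ 0.0900

0.0900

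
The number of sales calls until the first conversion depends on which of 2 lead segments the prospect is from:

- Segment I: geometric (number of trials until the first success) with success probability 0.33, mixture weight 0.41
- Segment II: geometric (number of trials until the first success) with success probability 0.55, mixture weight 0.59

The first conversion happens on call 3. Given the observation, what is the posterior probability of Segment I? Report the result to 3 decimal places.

Apply Bayes' rule: the posterior for each component is proportional to its prior times its likelihood at x.
Component likelihoods at x = 3:
  p_I = 0.33·(1−0.33)^2 = 0.33·0.4489 = 0.148137
  p_II = 0.55·(1−0.55)^2 = 0.55·0.2025 = 0.111375
Weight by the priors:
  P(Z=I)·p_I = 0.41 × 0.148137 = 0.0607362
  P(Z=II)·p_II = 0.59 × 0.111375 = 0.0657112
Evidence: 0.0607362 + 0.0657112 = 0.126447
P(Segment I | 3) ≈ 0.480

0.480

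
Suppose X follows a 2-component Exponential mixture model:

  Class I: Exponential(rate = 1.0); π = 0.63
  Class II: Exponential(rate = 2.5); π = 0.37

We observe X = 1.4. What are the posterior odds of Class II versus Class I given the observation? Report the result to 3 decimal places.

Posterior odds = (π_i f_i(x)) / (π_j f_j(x)); the normalising sum cancels.
Evaluate each component's likelihood at the observed value:
  p_I = 1.0·e^(−1.0·1.4) = 1.0·e^(−1.4000) = 0.246597
  p_II = 2.5·e^(−2.5·1.4) = 2.5·e^(−3.5000) = 0.0754935
0.0279326 / 0.155356 ≈ 0.180

0.180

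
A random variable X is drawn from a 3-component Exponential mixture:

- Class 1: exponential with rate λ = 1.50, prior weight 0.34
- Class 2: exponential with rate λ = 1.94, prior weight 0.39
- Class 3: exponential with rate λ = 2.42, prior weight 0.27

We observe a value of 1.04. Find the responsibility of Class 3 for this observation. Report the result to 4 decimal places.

By Bayes' theorem, P(k | x) = w_k f_k(x) / Σ_j w_j f_j(x).
Evaluate each component's likelihood at the observed value:
  L_1 = 1.50·e^(−1.50·1.04) = 1.50·e^(−1.5600) = 0.315204
  L_2 = 1.94·e^(−1.94·1.04) = 1.94·e^(−2.0176) = 0.25797
  L_3 = 2.42·e^(−2.42·1.04) = 2.42·e^(−2.5168) = 0.195336
Weight by the priors:
  w_1·L_1 = 0.34 × 0.315204 = 0.107169
  w_2·L_2 = 0.39 × 0.25797 = 0.100608
  w_3·L_3 = 0.27 × 0.195336 = 0.0527408
Marginal: 0.107169 + 0.100608 + 0.0527408 = 0.260518
So the posterior for Class 3 is 0.0527408 / 0.260518 ≈ 0.2024.

0.2024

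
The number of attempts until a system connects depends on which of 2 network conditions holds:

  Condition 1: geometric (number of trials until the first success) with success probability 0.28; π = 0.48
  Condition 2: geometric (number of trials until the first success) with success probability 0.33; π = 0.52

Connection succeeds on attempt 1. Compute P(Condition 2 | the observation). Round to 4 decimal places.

Apply Bayes' rule: the posterior for each component is proportional to its prior times its likelihood at x.
Component likelihoods at x = 1:
  L_1 = 0.28
  L_2 = 0.33
Multiply by the mixture weights:
  P(Z=1)·L_1 = 0.48 × 0.28 = 0.1344
  P(Z=2)·L_2 = 0.52 × 0.33 = 0.1716
Denominator: 0.1344 + 0.1716 = 0.306
P(Condition 2 | data) = 0.1716 / 0.306 ≈ 0.5608

0.5608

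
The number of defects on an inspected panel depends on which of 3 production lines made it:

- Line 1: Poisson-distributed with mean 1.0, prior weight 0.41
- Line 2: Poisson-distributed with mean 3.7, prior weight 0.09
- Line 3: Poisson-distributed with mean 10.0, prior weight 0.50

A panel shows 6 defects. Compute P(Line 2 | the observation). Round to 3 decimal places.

By Bayes' theorem, P(k | x) = π_k f_k(x) / Σ_j π_j f_j(x).
Component likelihoods at x = 6 defects:
  f_1 = 0.000510944
  f_2 = 0.0881025
  f_3 = 0.0630555
Weight by the priors:
  π_1·f_1 = 0.41 × 0.000510944 = 0.000209487
  π_2·f_2 = 0.09 × 0.0881025 = 0.00792923
  π_3·f_3 = 0.50 × 0.0630555 = 0.0315277
Denominator: 0.000209487 + 0.00792923 + 0.0315277 = 0.0396664
Responsibility of Line 2: 0.00792923 / 0.0396664 ≈ 0.200

0.200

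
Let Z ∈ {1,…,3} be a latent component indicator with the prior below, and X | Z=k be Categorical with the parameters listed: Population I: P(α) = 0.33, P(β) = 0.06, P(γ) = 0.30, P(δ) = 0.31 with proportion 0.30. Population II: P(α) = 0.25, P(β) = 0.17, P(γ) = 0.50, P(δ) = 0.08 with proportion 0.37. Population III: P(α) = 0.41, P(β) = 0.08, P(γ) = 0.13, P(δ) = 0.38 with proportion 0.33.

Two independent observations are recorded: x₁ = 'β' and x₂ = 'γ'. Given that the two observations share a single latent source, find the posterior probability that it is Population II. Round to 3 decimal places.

0.781

Apply Bayes' rule: the posterior for each component is proportional to its prior times its likelihood at x.
Since both observations come from the same component, the likelihood for component k is f_k(x₁)·f_k(x₂).
  f_I = [P(β | comp) = 0.06] × [0.3] = 0.018
  f_II = [P(β | comp) = 0.17] × [0.5] = 0.085
  f_III = [P(β | comp) = 0.08] × [0.13] = 0.0104
Prior × likelihood for each component:
  P(Z=I)·f_I = 0.30 × 0.018 = 0.0054
  P(Z=II)·f_II = 0.37 × 0.085 = 0.03145
  P(Z=III)·f_III = 0.33 × 0.0104 = 0.003432
Denominator: 0.0054 + 0.03145 + 0.003432 = 0.040282
So the posterior for Population II is 0.03145 / 0.040282 ≈ 0.781.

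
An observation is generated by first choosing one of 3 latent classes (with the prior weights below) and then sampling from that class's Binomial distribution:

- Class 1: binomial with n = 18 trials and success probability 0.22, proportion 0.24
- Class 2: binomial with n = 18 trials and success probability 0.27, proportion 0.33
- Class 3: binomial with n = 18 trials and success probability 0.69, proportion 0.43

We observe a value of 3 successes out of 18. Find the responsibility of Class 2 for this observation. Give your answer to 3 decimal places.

Apply Bayes' rule: the posterior for each component is proportional to its prior times its likelihood at x.
Binomial probabilities:
  f_1 = C(18,3)·0.22^3·0.78^15 = 816·0.010648·0.0240668 = 0.209111
  f_2 = C(18,3)·0.27^3·0.73^15 = 816·0.019683·0.00890929 = 0.143095
  f_3 = C(18,3)·0.69^3·0.31^15 = 816·0.328509·2.34653e-08 = 6.29018e-06
Unnormalised posteriors:
  w_1·f_1 = 0.24 × 0.209111 = 0.0501867
  w_2·f_2 = 0.33 × 0.143095 = 0.0472213
  w_3·f_3 = 0.43 × 6.29018e-06 = 2.70478e-06
Sum: 0.0501867 + 0.0472213 + 2.70478e-06 = 0.0974107
Responsibility of Class 2: 0.0472213 / 0.0974107 ≈ 0.485

0.485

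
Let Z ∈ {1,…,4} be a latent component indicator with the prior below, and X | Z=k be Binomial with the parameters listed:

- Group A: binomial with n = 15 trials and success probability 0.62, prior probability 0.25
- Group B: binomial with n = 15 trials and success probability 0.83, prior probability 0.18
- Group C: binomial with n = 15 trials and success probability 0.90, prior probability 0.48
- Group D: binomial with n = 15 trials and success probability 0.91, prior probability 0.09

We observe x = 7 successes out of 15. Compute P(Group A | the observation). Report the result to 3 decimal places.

0.991

Apply Bayes' rule: the posterior for each component is proportional to its prior times its likelihood at x.
Binomial probabilities:
  f_A = C(15,7)·0.62^7·0.38^8 = 6435·0.0352161·0.000434779 = 0.0985279
  f_B = C(15,7)·0.83^7·0.17^8 = 6435·0.271361·6.97576e-07 = 0.00121811
  f_C = C(15,7)·0.90^7·0.10^8 = 6435·0.478297·1e-08 = 3.07784e-05
  f_D = C(15,7)·0.91^7·0.09^8 = 6435·0.516761·4.30467e-09 = 1.43146e-05
Prior × likelihood for each component:
  π_A·f_A = 0.25 × 0.0985279 = 0.024632
  π_B·f_B = 0.18 × 0.00121811 = 0.00021926
  π_C·f_C = 0.48 × 3.07784e-05 = 1.47736e-05
  π_D·f_D = 0.09 × 1.43146e-05 = 1.28831e-06
Sum: 0.024632 + 0.00021926 + 1.47736e-05 + 1.28831e-06 = 0.0248673
P(Group A | the observation) = 0.024632 / 0.0248673 ≈ 0.991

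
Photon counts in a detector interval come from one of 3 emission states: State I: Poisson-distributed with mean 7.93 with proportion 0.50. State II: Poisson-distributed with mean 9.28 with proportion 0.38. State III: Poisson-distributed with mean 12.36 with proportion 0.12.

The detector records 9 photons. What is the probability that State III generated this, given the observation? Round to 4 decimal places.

0.0790

P(component k | x) = π_k·f_k(x) / marginal(x), where marginal(x) = Σ_j π_j·f_j(x).
Poisson probabilities:
  L_I = 0.122953
  L_II = 0.131195
  L_III = 0.0795286
Unnormalised posteriors:
  π_I·L_I = 0.50 × 0.122953 = 0.0614767
  π_II·L_II = 0.38 × 0.131195 = 0.0498539
  π_III·L_III = 0.12 × 0.0795286 = 0.00954343
Marginal: 0.0614767 + 0.0498539 + 0.00954343 = 0.120874
P(State III | the observation) ≈ 0.0790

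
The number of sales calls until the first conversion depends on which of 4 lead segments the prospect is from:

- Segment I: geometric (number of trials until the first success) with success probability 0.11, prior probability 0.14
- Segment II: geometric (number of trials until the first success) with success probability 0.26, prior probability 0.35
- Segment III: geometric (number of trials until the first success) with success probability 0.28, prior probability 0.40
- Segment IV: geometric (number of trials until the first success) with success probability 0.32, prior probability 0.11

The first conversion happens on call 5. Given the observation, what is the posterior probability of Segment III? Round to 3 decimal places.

The responsibility of component k is w_k f_k(x) divided by Σ_j w_j f_j(x).
Geometric probabilities:
  f_I = 0.11·(1−0.11)^4 = 0.11·0.627422 = 0.0690165
  f_II = 0.26·(1−0.26)^4 = 0.26·0.299866 = 0.0779651
  f_III = 0.28·(1−0.28)^4 = 0.28·0.268739 = 0.0752468
  f_IV = 0.32·(1−0.32)^4 = 0.32·0.213814 = 0.0684204
Multiply by the mixture weights:
  w_I·f_I = 0.14 × 0.0690165 = 0.00966231
  w_II·f_II = 0.35 × 0.0779651 = 0.0272878
  w_III·f_III = 0.40 × 0.0752468 = 0.0300987
  w_IV·f_IV = 0.11 × 0.0684204 = 0.00752624
Normaliser: 0.00966231 + 0.0272878 + 0.0300987 + 0.00752624 = 0.0745751
So the posterior for Segment III is 0.0300987 / 0.0745751 ≈ 0.404.

0.404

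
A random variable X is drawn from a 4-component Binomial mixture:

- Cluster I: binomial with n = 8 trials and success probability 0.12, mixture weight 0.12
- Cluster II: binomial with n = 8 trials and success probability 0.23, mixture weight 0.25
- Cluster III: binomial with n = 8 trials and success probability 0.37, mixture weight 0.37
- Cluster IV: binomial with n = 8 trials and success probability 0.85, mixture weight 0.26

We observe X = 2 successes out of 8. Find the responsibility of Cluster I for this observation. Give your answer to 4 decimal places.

0.1193

Apply Bayes' rule: the posterior for each component is proportional to its prior times its likelihood at x.
Evaluate each component's likelihood at the observed value:
  p_I = C(8,2)·0.12^2·0.88^6 = 28·0.0144·0.464404 = 0.187248
  p_II = C(8,2)·0.23^2·0.77^6 = 28·0.0529·0.208422 = 0.308715
  p_III = C(8,2)·0.37^2·0.63^6 = 28·0.1369·0.0625235 = 0.239665
  p_IV = C(8,2)·0.85^2·0.15^6 = 28·0.7225·1.13906e-05 = 0.000230432
Unnormalised posteriors:
  P(Z=I)·p_I = 0.12 × 0.187248 = 0.0224697
  P(Z=II)·p_II = 0.25 × 0.308715 = 0.0771788
  P(Z=III)·p_III = 0.37 × 0.239665 = 0.0886761
  P(Z=IV)·p_IV = 0.26 × 0.000230432 = 5.99124e-05
Denominator: 0.0224697 + 0.0771788 + 0.0886761 + 5.99124e-05 = 0.188385
P(Cluster I | 2 successes out of 8) ≈ 0.1193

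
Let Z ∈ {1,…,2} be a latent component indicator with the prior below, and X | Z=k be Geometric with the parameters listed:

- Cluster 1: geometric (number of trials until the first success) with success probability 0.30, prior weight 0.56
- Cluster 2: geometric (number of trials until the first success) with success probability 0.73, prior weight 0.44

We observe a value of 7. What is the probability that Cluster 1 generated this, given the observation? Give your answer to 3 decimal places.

0.994

The responsibility of component k is P(Z=k) f_k(x) divided by Σ_j P(Z=j) f_j(x).
Evaluate each component's likelihood at the observed value:
  L_1 = 0.0352947
  L_2 = 0.000282817
Multiply by the mixture weights:
  P(Z=1)·L_1 = 0.56 × 0.0352947 = 0.019765
  P(Z=2)·L_2 = 0.44 × 0.000282817 = 0.000124439
Marginal: 0.019765 + 0.000124439 = 0.0198895
P(Cluster 1 | data) = 0.019765 / 0.0198895 ≈ 0.994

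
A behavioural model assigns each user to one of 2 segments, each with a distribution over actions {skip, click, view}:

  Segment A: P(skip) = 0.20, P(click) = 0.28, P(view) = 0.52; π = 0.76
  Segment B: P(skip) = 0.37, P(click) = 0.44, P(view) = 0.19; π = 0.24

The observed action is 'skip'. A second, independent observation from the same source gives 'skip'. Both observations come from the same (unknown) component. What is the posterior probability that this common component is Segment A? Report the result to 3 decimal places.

P(component k | x) = π_k·f_k(x) / marginal(x), where marginal(x) = Σ_j π_j·f_j(x).
Since both observations come from the same component, the likelihood for component k is f_k(x₁)·f_k(x₂).
  L_A = [P(skip | comp) = 0.20] × [0.2] = 0.04
  L_B = [P(skip | comp) = 0.37] × [0.37] = 0.1369
Prior × likelihood for each component:
  π_A·L_A = 0.76 × 0.04 = 0.0304
  π_B·L_B = 0.24 × 0.1369 = 0.032856
Evidence: 0.0304 + 0.032856 = 0.063256
P(Segment A | x₁,x₂) ≈ 0.481

0.481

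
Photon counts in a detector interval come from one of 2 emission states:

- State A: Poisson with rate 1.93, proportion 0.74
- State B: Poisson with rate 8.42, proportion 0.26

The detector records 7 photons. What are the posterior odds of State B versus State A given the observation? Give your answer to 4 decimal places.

Posterior odds = (P(Z=i) f_i(x)) / (P(Z=j) f_j(x)); the normalising sum cancels.
Evaluate each component's likelihood at the observed value:
  f_A = e^(−1.93)·1.93^7/7! = 0.00287265
  f_B = e^(−8.42)·8.42^7/7! = 0.131218
0.0341168 / 0.00212576 ≈ 16.0492

16.0492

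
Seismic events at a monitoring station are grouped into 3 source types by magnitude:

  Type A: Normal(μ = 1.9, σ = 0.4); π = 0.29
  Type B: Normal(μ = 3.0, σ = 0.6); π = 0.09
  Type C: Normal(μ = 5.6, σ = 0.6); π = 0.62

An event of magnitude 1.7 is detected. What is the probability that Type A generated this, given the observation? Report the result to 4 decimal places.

0.9781

Apply Bayes' rule: the posterior for each component is proportional to its prior times its likelihood at x.
Evaluate each component's likelihood at the observed value:
  L_A = 0.880163
  L_B = 0.0635877
  L_C = 4.44926e-10
Weight by the priors:
  P(Z=A)·L_A = 0.29 × 0.880163 = 0.255247
  P(Z=B)·L_B = 0.09 × 0.0635877 = 0.00572289
  P(Z=C)·L_C = 0.62 × 4.44926e-10 = 2.75854e-10
Denominator: 0.255247 + 0.00572289 + 2.75854e-10 = 0.26097
So the posterior for Type A is 0.255247 / 0.26097 ≈ 0.9781.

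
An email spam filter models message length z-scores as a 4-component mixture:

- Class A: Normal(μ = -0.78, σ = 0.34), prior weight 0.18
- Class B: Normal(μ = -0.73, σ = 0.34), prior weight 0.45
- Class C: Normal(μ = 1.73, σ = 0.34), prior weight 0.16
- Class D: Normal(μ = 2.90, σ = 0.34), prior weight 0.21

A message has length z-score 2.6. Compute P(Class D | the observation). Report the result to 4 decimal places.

Apply Bayes' rule: the posterior for each component is proportional to its prior times its likelihood at x.
Evaluate each component's likelihood at the observed value:
  p_A = 4.06839e-22
  p_B = 1.73635e-21
  p_C = 0.0444266
  p_D = 0.795009
Prior × likelihood for each component:
  w_A·p_A = 0.18 × 4.06839e-22 = 7.32311e-23
  w_B·p_B = 0.45 × 1.73635e-21 = 7.8136e-22
  w_C·p_C = 0.16 × 0.0444266 = 0.00710825
  w_D·p_D = 0.21 × 0.795009 = 0.166952
Denominator: 7.32311e-23 + 7.8136e-22 + 0.00710825 + 0.166952 = 0.17406
So the posterior for Class D is 0.166952 / 0.17406 ≈ 0.9592.

0.9592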